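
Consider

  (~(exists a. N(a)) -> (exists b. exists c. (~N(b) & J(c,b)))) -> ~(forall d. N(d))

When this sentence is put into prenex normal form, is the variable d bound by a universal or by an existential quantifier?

existential

First replace A → B with ¬A ∨ B.
  ~(~~(exists a. N(a)) | (exists b. exists c. (~N(b) & J(c,b)))) | ~(forall d. N(d))
Move each ¬ inward, flipping quantifiers it crosses:
  (forall a. ~N(a)) & (forall b. forall c. (N(b) | ~J(c,b))) | (exists d. ~N(d))
All bound variables are already distinct, so no renaming is needed.
Pull the quantifiers to the front (each side's bound variable is not free in the other side):
  forall a. forall b. forall c. exists d. (~N(a) & (N(b) | ~J(c,b)) | ~N(d))
The quantifier forall d sits under an odd number of negations (counting the antecedent side of each →), so it flips to exists d.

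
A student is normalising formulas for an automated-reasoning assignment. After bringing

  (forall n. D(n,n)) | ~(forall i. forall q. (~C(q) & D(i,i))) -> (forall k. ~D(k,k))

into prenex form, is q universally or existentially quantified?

universal

Rewrite implications/biconditionals: A → B as ¬A ∨ B.
  ~((forall n. D(n,n)) | ~(forall i. forall q. (~C(q) & D(i,i)))) | (forall k. ~D(k,k))
Move each ¬ inward, flipping quantifiers it crosses:
  (exists n. ~D(n,n)) & (forall i. forall q. (~C(q) & D(i,i))) | (forall k. ~D(k,k))
All bound variables are already distinct, so no renaming is needed.
Finally move all quantifiers to the prefix:
  exists n. forall i. forall q. forall k. (~D(n,n) & ~C(q) & D(i,i) | ~D(k,k))
The quantifier forall q sits under an even number of negations (counting the antecedent side of each →), so it remains universal.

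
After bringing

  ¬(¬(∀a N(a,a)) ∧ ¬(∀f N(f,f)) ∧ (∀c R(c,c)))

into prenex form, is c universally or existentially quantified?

Push ¬ through the quantifiers and connectives to reach negation normal form:
  (∀a N(a,a)) ∨ (∀f N(f,f)) ∨ (∃c ¬R(c,c))
All bound variables are already distinct, so no renaming is needed.
Finally move all quantifiers to the prefix:
  ∀a ∀f ∃c (N(a,a) ∨ N(f,f) ∨ ¬R(c,c))
The quantifier ∀c sits under an odd number of negations, so it flips to ∃c.

existential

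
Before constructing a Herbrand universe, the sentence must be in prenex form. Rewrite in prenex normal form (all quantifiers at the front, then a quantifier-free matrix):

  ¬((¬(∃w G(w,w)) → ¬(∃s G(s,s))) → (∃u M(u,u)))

∃w ∀s ∀u ((G(w,w) ∨ ¬G(s,s)) ∧ ¬M(u,u))

Eliminate → and ↔ using ¬ and ∨.
  ¬(¬(¬¬(∃w G(w,w)) ∨ ¬(∃s G(s,s))) ∨ (∃u M(u,u)))
Move each ¬ inward, flipping quantifiers it crosses:
  ((∃w G(w,w)) ∨ (∀s ¬G(s,s))) ∧ (∀u ¬M(u,u))
All bound variables are already distinct, so no renaming is needed.
Extract every quantifier outward, since the variables are now distinct and don't occur free across branches:
  ∃w ∀s ∀u ((G(w,w) ∨ ¬G(s,s)) ∧ ¬M(u,u))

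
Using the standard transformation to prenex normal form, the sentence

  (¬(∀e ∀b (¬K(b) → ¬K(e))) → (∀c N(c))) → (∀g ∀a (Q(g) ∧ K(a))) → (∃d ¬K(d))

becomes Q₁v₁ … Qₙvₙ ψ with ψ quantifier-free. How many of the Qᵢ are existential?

6

Rewrite implications/biconditionals: A → B as ¬A ∨ B.
  ¬(¬¬(∀e ∀b (¬¬K(b) ∨ ¬K(e))) ∨ (∀c N(c))) ∨ ¬(∀g ∀a (Q(g) ∧ K(a))) ∨ (∃d ¬K(d))
Push ¬ through the quantifiers and connectives to reach negation normal form:
  (∃e ∃b (¬K(b) ∧ K(e))) ∧ (∃c ¬N(c)) ∨ (∃g ∃a (¬Q(g) ∨ ¬K(a))) ∨ (∃d ¬K(d))
All bound variables are already distinct, so no renaming is needed.
Pull the quantifiers to the front (each side's bound variable is not free in the other side):
  ∃e ∃b ∃c ∃g ∃a ∃d (¬K(b) ∧ K(e) ∧ ¬N(c) ∨ ¬Q(g) ∨ ¬K(a) ∨ ¬K(d))
The prefix is ∃e ∃b ∃c ∃g ∃a ∃d: 0 universal, 6 existential.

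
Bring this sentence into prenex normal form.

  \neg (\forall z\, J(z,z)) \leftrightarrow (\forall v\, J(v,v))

\forall z\, \forall v\, \exists x\, \exists u1\, ((J(z,z) \lor J(v,v)) \land (\neg J(x,x) \lor \neg J(u1,u1)))

First replace A → B with ¬A ∨ B; A ↔ B as (¬A ∨ B) ∧ (¬B ∨ A).
  (\neg \neg (\forall z\, J(z,z)) \lor (\forall v\, J(v,v))) \land (\neg (\forall v\, J(v,v)) \lor \neg (\forall z\, J(z,z)))
Drive negations inward (¬∀x A ≡ ∃x ¬A, ¬∃x A ≡ ∀x ¬A, De Morgan for ∧/∨):
  ((\forall z\, J(z,z)) \lor (\forall v\, J(v,v))) \land ((\exists v\, \neg J(v,v)) \lor (\exists z\, \neg J(z,z)))
Standardize variables apart so no two quantifiers bind the same name: v↦x, z↦u1.
  ((\forall z\, J(z,z)) \lor (\forall v\, J(v,v))) \land ((\exists x\, \neg J(x,x)) \lor (\exists u1\, \neg J(u1,u1)))
Finally move all quantifiers to the prefix:
  \forall z\, \forall v\, \exists x\, \exists u1\, ((J(z,z) \lor J(v,v)) \land (\neg J(x,x) \lor \neg J(u1,u1)))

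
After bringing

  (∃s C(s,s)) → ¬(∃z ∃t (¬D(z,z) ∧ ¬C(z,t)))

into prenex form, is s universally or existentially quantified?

universal

Eliminate → and ↔ using ¬ and ∨.
  ¬(∃s C(s,s)) ∨ ¬(∃z ∃t (¬D(z,z) ∧ ¬C(z,t)))
Move each ¬ inward, flipping quantifiers it crosses:
  (∀s ¬C(s,s)) ∨ (∀z ∀t (D(z,z) ∨ C(z,t)))
Pull the quantifiers to the front (each side's bound variable is not free in the other side):
  ∀s ∀z ∀t (¬C(s,s) ∨ D(z,z) ∨ C(z,t))
The quantifier ∃s sits under an odd number of negations (counting the antecedent side of each →), so it flips to ∀s.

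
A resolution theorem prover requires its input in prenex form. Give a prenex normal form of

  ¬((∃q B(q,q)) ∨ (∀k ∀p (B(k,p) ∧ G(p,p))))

Push ¬ through the quantifiers and connectives to reach negation normal form:
  (∀q ¬B(q,q)) ∧ (∃k ∃p (¬B(k,p) ∨ ¬G(p,p)))
Pull the quantifiers to the front (each side's bound variable is not free in the other side):
  ∀q ∃k ∃p (¬B(q,q) ∧ (¬B(k,p) ∨ ¬G(p,p)))

∀q ∃k ∃p (¬B(q,q) ∧ (¬B(k,p) ∨ ¬G(p,p)))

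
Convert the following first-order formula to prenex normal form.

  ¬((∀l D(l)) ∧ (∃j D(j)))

∃l ∀j (¬D(l) ∨ ¬D(j))

Drive negations inward (¬∀x A ≡ ∃x ¬A, ¬∃x A ≡ ∀x ¬A, De Morgan for ∧/∨):
  (∃l ¬D(l)) ∨ (∀j ¬D(j))
All bound variables are already distinct, so no renaming is needed.
Finally move all quantifiers to the prefix:
  ∃l ∀j (¬D(l) ∨ ¬D(j))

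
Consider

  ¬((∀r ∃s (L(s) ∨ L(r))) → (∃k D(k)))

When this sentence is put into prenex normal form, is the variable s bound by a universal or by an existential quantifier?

Rewrite implications/biconditionals: A → B as ¬A ∨ B.
  ¬(¬(∀r ∃s (L(s) ∨ L(r))) ∨ (∃k D(k)))
Move each ¬ inward, flipping quantifiers it crosses:
  (∀r ∃s (L(s) ∨ L(r))) ∧ (∀k ¬D(k))
All bound variables are already distinct, so no renaming is needed.
Pull the quantifiers to the front (each side's bound variable is not free in the other side):
  ∀r ∃s ∀k ((L(s) ∨ L(r)) ∧ ¬D(k))
The quantifier ∃s sits under an even number of negations (counting the antecedent side of each →), so it remains existential.

existential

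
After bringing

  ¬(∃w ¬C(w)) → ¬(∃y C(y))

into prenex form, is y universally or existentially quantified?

universal

Eliminate → and ↔ using ¬ and ∨.
  ¬¬(∃w ¬C(w)) ∨ ¬(∃y C(y))
Move each ¬ inward, flipping quantifiers it crosses:
  (∃w ¬C(w)) ∨ (∀y ¬C(y))
All bound variables are already distinct, so no renaming is needed.
Finally move all quantifiers to the prefix:
  ∃w ∀y (¬C(w) ∨ ¬C(y))
The quantifier ∃y sits under an odd number of negations (counting the antecedent side of each →), so it flips to ∀y.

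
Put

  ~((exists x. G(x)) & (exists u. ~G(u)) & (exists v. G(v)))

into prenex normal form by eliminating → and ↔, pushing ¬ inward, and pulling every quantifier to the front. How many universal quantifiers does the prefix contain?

3

Push ¬ through the quantifiers and connectives to reach negation normal form:
  (forall x. ~G(x)) | (forall u. G(u)) | (forall v. ~G(v))
Finally move all quantifiers to the prefix:
  forall x. forall u. forall v. (~G(x) | G(u) | ~G(v))
The prefix is forall x forall u forall v: 3 universal, 0 existential.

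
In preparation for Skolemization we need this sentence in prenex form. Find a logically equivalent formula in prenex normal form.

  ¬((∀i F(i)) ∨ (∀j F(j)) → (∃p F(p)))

Rewrite implications/biconditionals: A → B as ¬A ∨ B.
  ¬(¬((∀i F(i)) ∨ (∀j F(j))) ∨ (∃p F(p)))
Move each ¬ inward, flipping quantifiers it crosses:
  ((∀i F(i)) ∨ (∀j F(j))) ∧ (∀p ¬F(p))
All bound variables are already distinct, so no renaming is needed.
Pull the quantifiers to the front (each side's bound variable is not free in the other side):
  ∀i ∀j ∀p ((F(i) ∨ F(j)) ∧ ¬F(p))

∀i ∀j ∀p ((F(i) ∨ F(j)) ∧ ¬F(p))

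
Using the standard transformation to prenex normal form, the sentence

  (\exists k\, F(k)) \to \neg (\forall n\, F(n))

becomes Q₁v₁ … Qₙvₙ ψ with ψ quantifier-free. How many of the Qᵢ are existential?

First replace A → B with ¬A ∨ B.
  \neg (\exists k\, F(k)) \lor \neg (\forall n\, F(n))
Move each ¬ inward, flipping quantifiers it crosses:
  (\forall k\, \neg F(k)) \lor (\exists n\, \neg F(n))
All bound variables are already distinct, so no renaming is needed.
Finally move all quantifiers to the prefix:
  \forall k\, \exists n\, (\neg F(k) \lor \neg F(n))
The prefix is \forall k \exists n: 1 universal, 1 existential.

1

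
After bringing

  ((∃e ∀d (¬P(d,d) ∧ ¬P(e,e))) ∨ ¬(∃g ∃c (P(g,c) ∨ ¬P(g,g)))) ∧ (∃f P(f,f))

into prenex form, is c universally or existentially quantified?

Drive negations inward (¬∀x A ≡ ∃x ¬A, ¬∃x A ≡ ∀x ¬A, De Morgan for ∧/∨):
  ((∃e ∀d (¬P(d,d) ∧ ¬P(e,e))) ∨ (∀g ∀c (¬P(g,c) ∧ P(g,g)))) ∧ (∃f P(f,f))
All bound variables are already distinct, so no renaming is needed.
Pull the quantifiers to the front (each side's bound variable is not free in the other side):
  ∃e ∀d ∀g ∀c ∃f ((¬P(d,d) ∧ ¬P(e,e) ∨ ¬P(g,c) ∧ P(g,g)) ∧ P(f,f))
The quantifier ∃c sits under an odd number of negations, so it flips to ∀c.

universal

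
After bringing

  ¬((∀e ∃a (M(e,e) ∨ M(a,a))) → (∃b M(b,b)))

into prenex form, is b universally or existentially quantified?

universal

Eliminate → and ↔ using ¬ and ∨.
  ¬(¬(∀e ∃a (M(e,e) ∨ M(a,a))) ∨ (∃b M(b,b)))
Drive negations inward (¬∀x A ≡ ∃x ¬A, ¬∃x A ≡ ∀x ¬A, De Morgan for ∧/∨):
  (∀e ∃a (M(e,e) ∨ M(a,a))) ∧ (∀b ¬M(b,b))
Pull the quantifiers to the front (each side's bound variable is not free in the other side):
  ∀e ∃a ∀b ((M(e,e) ∨ M(a,a)) ∧ ¬M(b,b))
The quantifier ∃b sits under an odd number of negations (counting the antecedent side of each →), so it flips to ∀b.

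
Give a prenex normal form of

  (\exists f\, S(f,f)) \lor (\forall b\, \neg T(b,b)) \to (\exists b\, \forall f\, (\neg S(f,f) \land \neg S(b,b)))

\forall f\, \exists b\, \exists p\, \forall v\, (\neg S(f,f) \land T(b,b) \lor \neg S(v,v) \land \neg S(p,p))

Rewrite implications/biconditionals: A → B as ¬A ∨ B.
  \neg ((\exists f\, S(f,f)) \lor (\forall b\, \neg T(b,b))) \lor (\exists b\, \forall f\, (\neg S(f,f) \land \neg S(b,b)))
Drive negations inward (¬∀x A ≡ ∃x ¬A, ¬∃x A ≡ ∀x ¬A, De Morgan for ∧/∨):
  (\forall f\, \neg S(f,f)) \land (\exists b\, T(b,b)) \lor (\exists b\, \forall f\, (\neg S(f,f) \land \neg S(b,b)))
Standardize variables apart so no two quantifiers bind the same name: b↦p, f↦v.
  (\forall f\, \neg S(f,f)) \land (\exists b\, T(b,b)) \lor (\exists p\, \forall v\, (\neg S(v,v) \land \neg S(p,p)))
Pull the quantifiers to the front (each side's bound variable is not free in the other side):
  \forall f\, \exists b\, \exists p\, \forall v\, (\neg S(f,f) \land T(b,b) \lor \neg S(v,v) \land \neg S(p,p))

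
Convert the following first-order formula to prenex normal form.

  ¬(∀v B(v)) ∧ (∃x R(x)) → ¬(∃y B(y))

∀v ∀x ∀y (B(v) ∨ ¬R(x) ∨ ¬B(y))

First replace A → B with ¬A ∨ B.
  ¬(¬(∀v B(v)) ∧ (∃x R(x))) ∨ ¬(∃y B(y))
Move each ¬ inward, flipping quantifiers it crosses:
  (∀v B(v)) ∨ (∀x ¬R(x)) ∨ (∀y ¬B(y))
All bound variables are already distinct, so no renaming is needed.
Extract every quantifier outward, since the variables are now distinct and don't occur free across branches:
  ∀v ∀x ∀y (B(v) ∨ ¬R(x) ∨ ¬B(y))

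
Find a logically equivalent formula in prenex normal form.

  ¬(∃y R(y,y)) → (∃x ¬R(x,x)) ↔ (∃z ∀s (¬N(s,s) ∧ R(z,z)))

First replace A → B with ¬A ∨ B; A ↔ B as (¬A ∨ B) ∧ (¬B ∨ A).
  (¬(¬¬(∃y R(y,y)) ∨ (∃x ¬R(x,x))) ∨ (∃z ∀s (¬N(s,s) ∧ R(z,z)))) ∧ (¬(∃z ∀s (¬N(s,s) ∧ R(z,z))) ∨ ¬¬(∃y R(y,y)) ∨ (∃x ¬R(x,x)))
Drive negations inward (¬∀x A ≡ ∃x ¬A, ¬∃x A ≡ ∀x ¬A, De Morgan for ∧/∨):
  ((∀y ¬R(y,y)) ∧ (∀x R(x,x)) ∨ (∃z ∀s (¬N(s,s) ∧ R(z,z)))) ∧ ((∀z ∃s (N(s,s) ∨ ¬R(z,z))) ∨ (∃y R(y,y)) ∨ (∃x ¬R(x,x)))
Give each quantifier a distinct variable: z↦z1, s↦v, y↦u, x↦q.
  ((∀y ¬R(y,y)) ∧ (∀x R(x,x)) ∨ (∃z ∀s (¬N(s,s) ∧ R(z,z)))) ∧ ((∀z1 ∃v (N(v,v) ∨ ¬R(z1,z1))) ∨ (∃u R(u,u)) ∨ (∃q ¬R(q,q)))
Pull the quantifiers to the front (each side's bound variable is not free in the other side):
  ∀y ∀x ∃z ∀s ∀z1 ∃v ∃u ∃q ((¬R(y,y) ∧ R(x,x) ∨ ¬N(s,s) ∧ R(z,z)) ∧ (N(v,v) ∨ ¬R(z1,z1) ∨ R(u,u) ∨ ¬R(q,q)))

∀y ∀x ∃z ∀s ∀z1 ∃v ∃u ∃q ((¬R(y,y) ∧ R(x,x) ∨ ¬N(s,s) ∧ R(z,z)) ∧ (N(v,v) ∨ ¬R(z1,z1) ∨ R(u,u) ∨ ¬R(q,q)))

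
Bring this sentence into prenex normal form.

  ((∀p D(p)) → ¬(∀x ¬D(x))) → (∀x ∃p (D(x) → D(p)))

Eliminate → and ↔ using ¬ and ∨.
  ¬(¬(∀p D(p)) ∨ ¬(∀x ¬D(x))) ∨ (∀x ∃p (¬D(x) ∨ D(p)))
Push ¬ through the quantifiers and connectives to reach negation normal form:
  (∀p D(p)) ∧ (∀x ¬D(x)) ∨ (∀x ∃p (¬D(x) ∨ D(p)))
Give each quantifier a distinct variable: x↦s, p↦w1.
  (∀p D(p)) ∧ (∀x ¬D(x)) ∨ (∀s ∃w1 (¬D(s) ∨ D(w1)))
Extract every quantifier outward, since the variables are now distinct and don't occur free across branches:
  ∀p ∀x ∀s ∃w1 (D(p) ∧ ¬D(x) ∨ ¬D(s) ∨ D(w1))

∀p ∀x ∀s ∃w1 (D(p) ∧ ¬D(x) ∨ ¬D(s) ∨ D(w1))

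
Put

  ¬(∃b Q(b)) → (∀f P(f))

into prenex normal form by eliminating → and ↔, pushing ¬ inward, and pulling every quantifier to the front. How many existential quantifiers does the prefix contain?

1

First replace A → B with ¬A ∨ B.
  ¬¬(∃b Q(b)) ∨ (∀f P(f))
Move each ¬ inward, flipping quantifiers it crosses:
  (∃b Q(b)) ∨ (∀f P(f))
All bound variables are already distinct, so no renaming is needed.
Extract every quantifier outward, since the variables are now distinct and don't occur free across branches:
  ∃b ∀f (Q(b) ∨ P(f))
The prefix is ∃b ∀f: 1 universal, 1 existential.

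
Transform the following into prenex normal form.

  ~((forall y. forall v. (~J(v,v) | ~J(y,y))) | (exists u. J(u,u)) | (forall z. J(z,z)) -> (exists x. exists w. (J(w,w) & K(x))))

First replace A → B with ¬A ∨ B.
  ~(~((forall y. forall v. (~J(v,v) | ~J(y,y))) | (exists u. J(u,u)) | (forall z. J(z,z))) | (exists x. exists w. (J(w,w) & K(x))))
Push ¬ through the quantifiers and connectives to reach negation normal form:
  ((forall y. forall v. (~J(v,v) | ~J(y,y))) | (exists u. J(u,u)) | (forall z. J(z,z))) & (forall x. forall w. (~J(w,w) | ~K(x)))
Pull the quantifiers to the front (each side's bound variable is not free in the other side):
  forall y. forall v. exists u. forall z. forall x. forall w. ((~J(v,v) | ~J(y,y) | J(u,u) | J(z,z)) & (~J(w,w) | ~K(x)))

forall y. forall v. exists u. forall z. forall x. forall w. ((~J(v,v) | ~J(y,y) | J(u,u) | J(z,z)) & (~J(w,w) | ~K(x)))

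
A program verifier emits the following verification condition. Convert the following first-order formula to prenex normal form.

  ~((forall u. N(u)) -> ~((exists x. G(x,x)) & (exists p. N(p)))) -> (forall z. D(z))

exists u. forall x. forall p. forall z. (~N(u) | ~G(x,x) | ~N(p) | D(z))

First replace A → B with ¬A ∨ B.
  ~~(~(forall u. N(u)) | ~((exists x. G(x,x)) & (exists p. N(p)))) | (forall z. D(z))
Push ¬ through the quantifiers and connectives to reach negation normal form:
  (exists u. ~N(u)) | (forall x. ~G(x,x)) | (forall p. ~N(p)) | (forall z. D(z))
All bound variables are already distinct, so no renaming is needed.
Finally move all quantifiers to the prefix:
  exists u. forall x. forall p. forall z. (~N(u) | ~G(x,x) | ~N(p) | D(z))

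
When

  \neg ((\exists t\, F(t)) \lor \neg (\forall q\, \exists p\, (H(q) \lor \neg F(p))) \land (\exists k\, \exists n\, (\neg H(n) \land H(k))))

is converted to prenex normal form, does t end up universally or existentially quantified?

universal

Drive negations inward (¬∀x A ≡ ∃x ¬A, ¬∃x A ≡ ∀x ¬A, De Morgan for ∧/∨):
  (\forall t\, \neg F(t)) \land ((\forall q\, \exists p\, (H(q) \lor \neg F(p))) \lor (\forall k\, \forall n\, (H(n) \lor \neg H(k))))
All bound variables are already distinct, so no renaming is needed.
Pull the quantifiers to the front (each side's bound variable is not free in the other side):
  \forall t\, \forall q\, \exists p\, \forall k\, \forall n\, (\neg F(t) \land (H(q) \lor \neg F(p) \lor H(n) \lor \neg H(k)))
The quantifier \exists t sits under an odd number of negations, so it flips to \forall t.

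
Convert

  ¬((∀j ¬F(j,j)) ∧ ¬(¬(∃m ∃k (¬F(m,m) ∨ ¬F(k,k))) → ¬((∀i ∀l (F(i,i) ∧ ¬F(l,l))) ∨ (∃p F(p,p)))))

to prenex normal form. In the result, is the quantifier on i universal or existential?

Eliminate → and ↔ using ¬ and ∨.
  ¬((∀j ¬F(j,j)) ∧ ¬(¬¬(∃m ∃k (¬F(m,m) ∨ ¬F(k,k))) ∨ ¬((∀i ∀l (F(i,i) ∧ ¬F(l,l))) ∨ (∃p F(p,p)))))
Drive negations inward (¬∀x A ≡ ∃x ¬A, ¬∃x A ≡ ∀x ¬A, De Morgan for ∧/∨):
  (∃j F(j,j)) ∨ (∃m ∃k (¬F(m,m) ∨ ¬F(k,k))) ∨ (∃i ∃l (¬F(i,i) ∨ F(l,l))) ∧ (∀p ¬F(p,p))
Finally move all quantifiers to the prefix:
  ∃j ∃m ∃k ∃i ∃l ∀p (F(j,j) ∨ ¬F(m,m) ∨ ¬F(k,k) ∨ (¬F(i,i) ∨ F(l,l)) ∧ ¬F(p,p))
The quantifier ∀i sits under an odd number of negations (counting the antecedent side of each →), so it flips to ∃i.

existential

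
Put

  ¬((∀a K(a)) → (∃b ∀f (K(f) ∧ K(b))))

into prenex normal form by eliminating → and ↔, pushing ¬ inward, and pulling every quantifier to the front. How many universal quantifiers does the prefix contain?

Rewrite implications/biconditionals: A → B as ¬A ∨ B.
  ¬(¬(∀a K(a)) ∨ (∃b ∀f (K(f) ∧ K(b))))
Drive negations inward (¬∀x A ≡ ∃x ¬A, ¬∃x A ≡ ∀x ¬A, De Morgan for ∧/∨):
  (∀a K(a)) ∧ (∀b ∃f (¬K(f) ∨ ¬K(b)))
Extract every quantifier outward, since the variables are now distinct and don't occur free across branches:
  ∀a ∀b ∃f (K(a) ∧ (¬K(f) ∨ ¬K(b)))
The prefix is ∀a ∀b ∃f: 2 universal, 1 existential.

2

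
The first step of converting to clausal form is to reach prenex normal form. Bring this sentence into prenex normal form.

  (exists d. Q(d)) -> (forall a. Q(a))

First replace A → B with ¬A ∨ B.
  ~(exists d. Q(d)) | (forall a. Q(a))
Push ¬ through the quantifiers and connectives to reach negation normal form:
  (forall d. ~Q(d)) | (forall a. Q(a))
All bound variables are already distinct, so no renaming is needed.
Extract every quantifier outward, since the variables are now distinct and don't occur free across branches:
  forall d. forall a. (~Q(d) | Q(a))

forall d. forall a. (~Q(d) | Q(a))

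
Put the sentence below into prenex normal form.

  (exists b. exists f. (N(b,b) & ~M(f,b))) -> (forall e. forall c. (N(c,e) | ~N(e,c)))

Eliminate → and ↔ using ¬ and ∨.
  ~(exists b. exists f. (N(b,b) & ~M(f,b))) | (forall e. forall c. (N(c,e) | ~N(e,c)))
Move each ¬ inward, flipping quantifiers it crosses:
  (forall b. forall f. (~N(b,b) | M(f,b))) | (forall e. forall c. (N(c,e) | ~N(e,c)))
Pull the quantifiers to the front (each side's bound variable is not free in the other side):
  forall b. forall f. forall e. forall c. (~N(b,b) | M(f,b) | N(c,e) | ~N(e,c))

forall b. forall f. forall e. forall c. (~N(b,b) | M(f,b) | N(c,e) | ~N(e,c))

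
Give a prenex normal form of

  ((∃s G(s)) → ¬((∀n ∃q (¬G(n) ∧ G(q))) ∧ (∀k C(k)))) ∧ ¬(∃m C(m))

First replace A → B with ¬A ∨ B.
  (¬(∃s G(s)) ∨ ¬((∀n ∃q (¬G(n) ∧ G(q))) ∧ (∀k C(k)))) ∧ ¬(∃m C(m))
Move each ¬ inward, flipping quantifiers it crosses:
  ((∀s ¬G(s)) ∨ (∃n ∀q (G(n) ∨ ¬G(q))) ∨ (∃k ¬C(k))) ∧ (∀m ¬C(m))
All bound variables are already distinct, so no renaming is needed.
Pull the quantifiers to the front (each side's bound variable is not free in the other side):
  ∀s ∃n ∀q ∃k ∀m ((¬G(s) ∨ G(n) ∨ ¬G(q) ∨ ¬C(k)) ∧ ¬C(m))

∀s ∃n ∀q ∃k ∀m ((¬G(s) ∨ G(n) ∨ ¬G(q) ∨ ¬C(k)) ∧ ¬C(m))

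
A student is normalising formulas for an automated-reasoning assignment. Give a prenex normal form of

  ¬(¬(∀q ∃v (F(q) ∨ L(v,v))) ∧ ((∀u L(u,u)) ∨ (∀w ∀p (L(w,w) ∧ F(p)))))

Drive negations inward (¬∀x A ≡ ∃x ¬A, ¬∃x A ≡ ∀x ¬A, De Morgan for ∧/∨):
  (∀q ∃v (F(q) ∨ L(v,v))) ∨ (∃u ¬L(u,u)) ∧ (∃w ∃p (¬L(w,w) ∨ ¬F(p)))
All bound variables are already distinct, so no renaming is needed.
Extract every quantifier outward, since the variables are now distinct and don't occur free across branches:
  ∀q ∃v ∃u ∃w ∃p (F(q) ∨ L(v,v) ∨ ¬L(u,u) ∧ (¬L(w,w) ∨ ¬F(p)))

∀q ∃v ∃u ∃w ∃p (F(q) ∨ L(v,v) ∨ ¬L(u,u) ∧ (¬L(w,w) ∨ ¬F(p)))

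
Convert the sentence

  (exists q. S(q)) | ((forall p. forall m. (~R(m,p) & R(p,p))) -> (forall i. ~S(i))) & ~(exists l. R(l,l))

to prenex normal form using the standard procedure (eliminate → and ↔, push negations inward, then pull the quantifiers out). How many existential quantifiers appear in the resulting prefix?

Eliminate → and ↔ using ¬ and ∨.
  (exists q. S(q)) | (~(forall p. forall m. (~R(m,p) & R(p,p))) | (forall i. ~S(i))) & ~(exists l. R(l,l))
Push ¬ through the quantifiers and connectives to reach negation normal form:
  (exists q. S(q)) | ((exists p. exists m. (R(m,p) | ~R(p,p))) | (forall i. ~S(i))) & (forall l. ~R(l,l))
All bound variables are already distinct, so no renaming is needed.
Extract every quantifier outward, since the variables are now distinct and don't occur free across branches:
  exists q. exists p. exists m. forall i. forall l. (S(q) | (R(m,p) | ~R(p,p) | ~S(i)) & ~R(l,l))
The prefix is exists q exists p exists m forall i forall l: 2 universal, 3 existential.

3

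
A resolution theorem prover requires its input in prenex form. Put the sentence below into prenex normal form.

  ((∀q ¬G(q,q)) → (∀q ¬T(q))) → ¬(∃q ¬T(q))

∀q ∃a ∀v (¬G(q,q) ∧ T(a) ∨ T(v))

Eliminate → and ↔ using ¬ and ∨.
  ¬(¬(∀q ¬G(q,q)) ∨ (∀q ¬T(q))) ∨ ¬(∃q ¬T(q))
Drive negations inward (¬∀x A ≡ ∃x ¬A, ¬∃x A ≡ ∀x ¬A, De Morgan for ∧/∨):
  (∀q ¬G(q,q)) ∧ (∃q T(q)) ∨ (∀q T(q))
Rename bound variables to avoid capture: q↦a, q↦v.
  (∀q ¬G(q,q)) ∧ (∃a T(a)) ∨ (∀v T(v))
Finally move all quantifiers to the prefix:
  ∀q ∃a ∀v (¬G(q,q) ∧ T(a) ∨ T(v))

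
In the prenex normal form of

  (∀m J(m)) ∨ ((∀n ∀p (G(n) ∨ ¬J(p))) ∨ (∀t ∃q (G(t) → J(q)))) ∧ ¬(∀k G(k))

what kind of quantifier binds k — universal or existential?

First replace A → B with ¬A ∨ B.
  (∀m J(m)) ∨ ((∀n ∀p (G(n) ∨ ¬J(p))) ∨ (∀t ∃q (¬G(t) ∨ J(q)))) ∧ ¬(∀k G(k))
Move each ¬ inward, flipping quantifiers it crosses:
  (∀m J(m)) ∨ ((∀n ∀p (G(n) ∨ ¬J(p))) ∨ (∀t ∃q (¬G(t) ∨ J(q)))) ∧ (∃k ¬G(k))
All bound variables are already distinct, so no renaming is needed.
Finally move all quantifiers to the prefix:
  ∀m ∀n ∀p ∀t ∃q ∃k (J(m) ∨ (G(n) ∨ ¬J(p) ∨ ¬G(t) ∨ J(q)) ∧ ¬G(k))
The quantifier ∀k sits under an odd number of negations (counting the antecedent side of each →), so it flips to ∃k.

existential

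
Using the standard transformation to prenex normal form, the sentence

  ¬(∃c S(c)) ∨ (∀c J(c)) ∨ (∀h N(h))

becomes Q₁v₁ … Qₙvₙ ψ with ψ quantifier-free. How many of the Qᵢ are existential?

0

Push ¬ through the quantifiers and connectives to reach negation normal form:
  (∀c ¬S(c)) ∨ (∀c J(c)) ∨ (∀h N(h))
Give each quantifier a distinct variable: c↦w1.
  (∀c ¬S(c)) ∨ (∀w1 J(w1)) ∨ (∀h N(h))
Extract every quantifier outward, since the variables are now distinct and don't occur free across branches:
  ∀c ∀w1 ∀h (¬S(c) ∨ J(w1) ∨ N(h))
The prefix is ∀c ∀w1 ∀h: 3 universal, 0 existential.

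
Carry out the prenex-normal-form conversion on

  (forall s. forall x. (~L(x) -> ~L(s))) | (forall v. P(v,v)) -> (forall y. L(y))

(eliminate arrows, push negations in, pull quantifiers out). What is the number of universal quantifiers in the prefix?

1

First replace A → B with ¬A ∨ B.
  ~((forall s. forall x. (~~L(x) | ~L(s))) | (forall v. P(v,v))) | (forall y. L(y))
Push ¬ through the quantifiers and connectives to reach negation normal form:
  (exists s. exists x. (~L(x) & L(s))) & (exists v. ~P(v,v)) | (forall y. L(y))
All bound variables are already distinct, so no renaming is needed.
Extract every quantifier outward, since the variables are now distinct and don't occur free across branches:
  exists s. exists x. exists v. forall y. (~L(x) & L(s) & ~P(v,v) | L(y))
The prefix is exists s exists x exists v forall y: 1 universal, 3 existential.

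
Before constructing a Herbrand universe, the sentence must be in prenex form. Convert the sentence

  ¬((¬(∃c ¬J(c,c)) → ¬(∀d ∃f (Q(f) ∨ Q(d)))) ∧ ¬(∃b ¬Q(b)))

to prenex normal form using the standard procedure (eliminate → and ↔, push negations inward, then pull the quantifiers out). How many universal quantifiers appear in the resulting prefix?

Rewrite implications/biconditionals: A → B as ¬A ∨ B.
  ¬((¬¬(∃c ¬J(c,c)) ∨ ¬(∀d ∃f (Q(f) ∨ Q(d)))) ∧ ¬(∃b ¬Q(b)))
Move each ¬ inward, flipping quantifiers it crosses:
  (∀c J(c,c)) ∧ (∀d ∃f (Q(f) ∨ Q(d))) ∨ (∃b ¬Q(b))
Pull the quantifiers to the front (each side's bound variable is not free in the other side):
  ∀c ∀d ∃f ∃b (J(c,c) ∧ (Q(f) ∨ Q(d)) ∨ ¬Q(b))
The prefix is ∀c ∀d ∃f ∃b: 2 universal, 2 existential.

2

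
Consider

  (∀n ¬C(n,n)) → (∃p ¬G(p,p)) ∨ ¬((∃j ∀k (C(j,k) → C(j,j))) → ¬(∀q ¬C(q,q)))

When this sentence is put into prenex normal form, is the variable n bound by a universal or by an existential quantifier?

Rewrite implications/biconditionals: A → B as ¬A ∨ B.
  ¬(∀n ¬C(n,n)) ∨ (∃p ¬G(p,p)) ∨ ¬(¬(∃j ∀k (¬C(j,k) ∨ C(j,j))) ∨ ¬(∀q ¬C(q,q)))
Push ¬ through the quantifiers and connectives to reach negation normal form:
  (∃n C(n,n)) ∨ (∃p ¬G(p,p)) ∨ (∃j ∀k (¬C(j,k) ∨ C(j,j))) ∧ (∀q ¬C(q,q))
All bound variables are already distinct, so no renaming is needed.
Pull the quantifiers to the front (each side's bound variable is not free in the other side):
  ∃n ∃p ∃j ∀k ∀q (C(n,n) ∨ ¬G(p,p) ∨ (¬C(j,k) ∨ C(j,j)) ∧ ¬C(q,q))
The quantifier ∀n sits under an odd number of negations (counting the antecedent side of each →), so it flips to ∃n.

existential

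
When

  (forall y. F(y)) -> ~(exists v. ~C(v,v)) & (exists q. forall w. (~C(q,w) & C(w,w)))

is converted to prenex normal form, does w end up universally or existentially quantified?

universal

Rewrite implications/biconditionals: A → B as ¬A ∨ B.
  ~(forall y. F(y)) | ~(exists v. ~C(v,v)) & (exists q. forall w. (~C(q,w) & C(w,w)))
Push ¬ through the quantifiers and connectives to reach negation normal form:
  (exists y. ~F(y)) | (forall v. C(v,v)) & (exists q. forall w. (~C(q,w) & C(w,w)))
Finally move all quantifiers to the prefix:
  exists y. forall v. exists q. forall w. (~F(y) | C(v,v) & ~C(q,w) & C(w,w))
The quantifier forall w sits under an even number of negations (counting the antecedent side of each →), so it remains universal.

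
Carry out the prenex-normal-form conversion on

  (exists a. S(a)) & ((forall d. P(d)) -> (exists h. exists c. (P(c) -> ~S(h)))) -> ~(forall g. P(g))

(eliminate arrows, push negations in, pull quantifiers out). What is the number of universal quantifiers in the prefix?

Rewrite implications/biconditionals: A → B as ¬A ∨ B.
  ~((exists a. S(a)) & (~(forall d. P(d)) | (exists h. exists c. (~P(c) | ~S(h))))) | ~(forall g. P(g))
Move each ¬ inward, flipping quantifiers it crosses:
  (forall a. ~S(a)) | (forall d. P(d)) & (forall h. forall c. (P(c) & S(h))) | (exists g. ~P(g))
All bound variables are already distinct, so no renaming is needed.
Extract every quantifier outward, since the variables are now distinct and don't occur free across branches:
  forall a. forall d. forall h. forall c. exists g. (~S(a) | P(d) & P(c) & S(h) | ~P(g))
The prefix is forall a forall d forall h forall c exists g: 4 universal, 1 existential.

4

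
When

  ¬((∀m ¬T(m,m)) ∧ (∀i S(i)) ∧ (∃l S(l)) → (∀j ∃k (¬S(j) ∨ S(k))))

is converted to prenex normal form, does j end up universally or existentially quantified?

Eliminate → and ↔ using ¬ and ∨.
  ¬(¬((∀m ¬T(m,m)) ∧ (∀i S(i)) ∧ (∃l S(l))) ∨ (∀j ∃k (¬S(j) ∨ S(k))))
Drive negations inward (¬∀x A ≡ ∃x ¬A, ¬∃x A ≡ ∀x ¬A, De Morgan for ∧/∨):
  (∀m ¬T(m,m)) ∧ (∀i S(i)) ∧ (∃l S(l)) ∧ (∃j ∀k (S(j) ∧ ¬S(k)))
All bound variables are already distinct, so no renaming is needed.
Finally move all quantifiers to the prefix:
  ∀m ∀i ∃l ∃j ∀k (¬T(m,m) ∧ S(i) ∧ S(l) ∧ S(j) ∧ ¬S(k))
The quantifier ∀j sits under an odd number of negations (counting the antecedent side of each →), so it flips to ∃j.

existential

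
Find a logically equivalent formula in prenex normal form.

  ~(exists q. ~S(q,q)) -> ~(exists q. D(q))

First replace A → B with ¬A ∨ B.
  ~~(exists q. ~S(q,q)) | ~(exists q. D(q))
Move each ¬ inward, flipping quantifiers it crosses:
  (exists q. ~S(q,q)) | (forall q. ~D(q))
Standardize variables apart so no two quantifiers bind the same name: q↦p.
  (exists q. ~S(q,q)) | (forall p. ~D(p))
Pull the quantifiers to the front (each side's bound variable is not free in the other side):
  exists q. forall p. (~S(q,q) | ~D(p))

exists q. forall p. (~S(q,q) | ~D(p))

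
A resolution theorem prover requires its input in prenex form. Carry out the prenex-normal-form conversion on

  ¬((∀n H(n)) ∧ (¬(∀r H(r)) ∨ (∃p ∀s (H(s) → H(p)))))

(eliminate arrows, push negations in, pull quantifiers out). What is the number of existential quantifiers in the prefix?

2

First replace A → B with ¬A ∨ B.
  ¬((∀n H(n)) ∧ (¬(∀r H(r)) ∨ (∃p ∀s (¬H(s) ∨ H(p)))))
Push ¬ through the quantifiers and connectives to reach negation normal form:
  (∃n ¬H(n)) ∨ (∀r H(r)) ∧ (∀p ∃s (H(s) ∧ ¬H(p)))
All bound variables are already distinct, so no renaming is needed.
Finally move all quantifiers to the prefix:
  ∃n ∀r ∀p ∃s (¬H(n) ∨ H(r) ∧ H(s) ∧ ¬H(p))
The prefix is ∃n ∀r ∀p ∃s: 2 universal, 2 existential.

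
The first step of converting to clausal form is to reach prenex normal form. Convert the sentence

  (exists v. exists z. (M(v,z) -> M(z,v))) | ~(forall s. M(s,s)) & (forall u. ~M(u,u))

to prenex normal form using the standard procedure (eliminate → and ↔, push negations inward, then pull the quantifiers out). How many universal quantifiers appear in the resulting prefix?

1

Eliminate → and ↔ using ¬ and ∨.
  (exists v. exists z. (~M(v,z) | M(z,v))) | ~(forall s. M(s,s)) & (forall u. ~M(u,u))
Drive negations inward (¬∀x A ≡ ∃x ¬A, ¬∃x A ≡ ∀x ¬A, De Morgan for ∧/∨):
  (exists v. exists z. (~M(v,z) | M(z,v))) | (exists s. ~M(s,s)) & (forall u. ~M(u,u))
Pull the quantifiers to the front (each side's bound variable is not free in the other side):
  exists v. exists z. exists s. forall u. (~M(v,z) | M(z,v) | ~M(s,s) & ~M(u,u))
The prefix is exists v exists z exists s forall u: 1 universal, 3 existential.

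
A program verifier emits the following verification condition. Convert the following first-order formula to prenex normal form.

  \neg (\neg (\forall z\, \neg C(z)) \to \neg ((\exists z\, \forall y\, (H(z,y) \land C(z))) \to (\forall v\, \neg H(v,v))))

Rewrite implications/biconditionals: A → B as ¬A ∨ B.
  \neg (\neg \neg (\forall z\, \neg C(z)) \lor \neg (\neg (\exists z\, \forall y\, (H(z,y) \land C(z))) \lor (\forall v\, \neg H(v,v))))
Drive negations inward (¬∀x A ≡ ∃x ¬A, ¬∃x A ≡ ∀x ¬A, De Morgan for ∧/∨):
  (\exists z\, C(z)) \land ((\forall z\, \exists y\, (\neg H(z,y) \lor \neg C(z))) \lor (\forall v\, \neg H(v,v)))
Standardize variables apart so no two quantifiers bind the same name: z↦z1.
  (\exists z\, C(z)) \land ((\forall z1\, \exists y\, (\neg H(z1,y) \lor \neg C(z1))) \lor (\forall v\, \neg H(v,v)))
Pull the quantifiers to the front (each side's bound variable is not free in the other side):
  \exists z\, \forall z1\, \exists y\, \forall v\, (C(z) \land (\neg H(z1,y) \lor \neg C(z1) \lor \neg H(v,v)))

\exists z\, \forall z1\, \exists y\, \forall v\, (C(z) \land (\neg H(z1,y) \lor \neg C(z1) \lor \neg H(v,v)))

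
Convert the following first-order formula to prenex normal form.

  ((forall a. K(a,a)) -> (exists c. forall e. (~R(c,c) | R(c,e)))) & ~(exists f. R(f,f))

exists a. exists c. forall e. forall f. ((~K(a,a) | ~R(c,c) | R(c,e)) & ~R(f,f))

Rewrite implications/biconditionals: A → B as ¬A ∨ B.
  (~(forall a. K(a,a)) | (exists c. forall e. (~R(c,c) | R(c,e)))) & ~(exists f. R(f,f))
Push ¬ through the quantifiers and connectives to reach negation normal form:
  ((exists a. ~K(a,a)) | (exists c. forall e. (~R(c,c) | R(c,e)))) & (forall f. ~R(f,f))
All bound variables are already distinct, so no renaming is needed.
Extract every quantifier outward, since the variables are now distinct and don't occur free across branches:
  exists a. exists c. forall e. forall f. ((~K(a,a) | ~R(c,c) | R(c,e)) & ~R(f,f))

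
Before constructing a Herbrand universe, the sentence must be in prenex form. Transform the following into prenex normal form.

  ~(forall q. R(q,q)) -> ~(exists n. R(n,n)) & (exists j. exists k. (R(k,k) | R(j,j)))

Eliminate → and ↔ using ¬ and ∨.
  ~~(forall q. R(q,q)) | ~(exists n. R(n,n)) & (exists j. exists k. (R(k,k) | R(j,j)))
Drive negations inward (¬∀x A ≡ ∃x ¬A, ¬∃x A ≡ ∀x ¬A, De Morgan for ∧/∨):
  (forall q. R(q,q)) | (forall n. ~R(n,n)) & (exists j. exists k. (R(k,k) | R(j,j)))
All bound variables are already distinct, so no renaming is needed.
Finally move all quantifiers to the prefix:
  forall q. forall n. exists j. exists k. (R(q,q) | ~R(n,n) & (R(k,k) | R(j,j)))

forall q. forall n. exists j. exists k. (R(q,q) | ~R(n,n) & (R(k,k) | R(j,j)))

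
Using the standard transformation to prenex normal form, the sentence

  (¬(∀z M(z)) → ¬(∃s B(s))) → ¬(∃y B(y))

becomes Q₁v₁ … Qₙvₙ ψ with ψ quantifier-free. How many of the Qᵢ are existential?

2

Rewrite implications/biconditionals: A → B as ¬A ∨ B.
  ¬(¬¬(∀z M(z)) ∨ ¬(∃s B(s))) ∨ ¬(∃y B(y))
Move each ¬ inward, flipping quantifiers it crosses:
  (∃z ¬M(z)) ∧ (∃s B(s)) ∨ (∀y ¬B(y))
Pull the quantifiers to the front (each side's bound variable is not free in the other side):
  ∃z ∃s ∀y (¬M(z) ∧ B(s) ∨ ¬B(y))
The prefix is ∃z ∃s ∀y: 1 universal, 2 existential.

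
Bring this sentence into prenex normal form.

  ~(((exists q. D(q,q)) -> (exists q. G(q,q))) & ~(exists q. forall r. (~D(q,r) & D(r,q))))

First replace A → B with ¬A ∨ B.
  ~((~(exists q. D(q,q)) | (exists q. G(q,q))) & ~(exists q. forall r. (~D(q,r) & D(r,q))))
Push ¬ through the quantifiers and connectives to reach negation normal form:
  (exists q. D(q,q)) & (forall q. ~G(q,q)) | (exists q. forall r. (~D(q,r) & D(r,q)))
Give each quantifier a distinct variable: q↦z1, q↦b.
  (exists q. D(q,q)) & (forall z1. ~G(z1,z1)) | (exists b. forall r. (~D(b,r) & D(r,b)))
Extract every quantifier outward, since the variables are now distinct and don't occur free across branches:
  exists q. forall z1. exists b. forall r. (D(q,q) & ~G(z1,z1) | ~D(b,r) & D(r,b))

exists q. forall z1. exists b. forall r. (D(q,q) & ~G(z1,z1) | ~D(b,r) & D(r,b))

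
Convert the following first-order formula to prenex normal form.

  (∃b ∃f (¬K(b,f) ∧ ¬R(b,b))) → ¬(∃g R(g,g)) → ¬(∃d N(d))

Rewrite implications/biconditionals: A → B as ¬A ∨ B.
  ¬(∃b ∃f (¬K(b,f) ∧ ¬R(b,b))) ∨ ¬¬(∃g R(g,g)) ∨ ¬(∃d N(d))
Move each ¬ inward, flipping quantifiers it crosses:
  (∀b ∀f (K(b,f) ∨ R(b,b))) ∨ (∃g R(g,g)) ∨ (∀d ¬N(d))
All bound variables are already distinct, so no renaming is needed.
Finally move all quantifiers to the prefix:
  ∀b ∀f ∃g ∀d (K(b,f) ∨ R(b,b) ∨ R(g,g) ∨ ¬N(d))

∀b ∀f ∃g ∀d (K(b,f) ∨ R(b,b) ∨ R(g,g) ∨ ¬N(d))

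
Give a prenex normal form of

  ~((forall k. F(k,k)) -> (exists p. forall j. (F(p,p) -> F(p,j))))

forall k. forall p. exists j. (F(k,k) & F(p,p) & ~F(p,j))

First replace A → B with ¬A ∨ B.
  ~(~(forall k. F(k,k)) | (exists p. forall j. (~F(p,p) | F(p,j))))
Move each ¬ inward, flipping quantifiers it crosses:
  (forall k. F(k,k)) & (forall p. exists j. (F(p,p) & ~F(p,j)))
All bound variables are already distinct, so no renaming is needed.
Extract every quantifier outward, since the variables are now distinct and don't occur free across branches:
  forall k. forall p. exists j. (F(k,k) & F(p,p) & ~F(p,j))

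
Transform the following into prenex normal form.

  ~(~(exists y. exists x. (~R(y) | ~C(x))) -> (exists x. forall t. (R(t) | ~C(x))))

forall y. forall x. forall a. exists t. (R(y) & C(x) & ~R(t) & C(a))

Rewrite implications/biconditionals: A → B as ¬A ∨ B.
  ~(~~(exists y. exists x. (~R(y) | ~C(x))) | (exists x. forall t. (R(t) | ~C(x))))
Move each ¬ inward, flipping quantifiers it crosses:
  (forall y. forall x. (R(y) & C(x))) & (forall x. exists t. (~R(t) & C(x)))
Standardize variables apart so no two quantifiers bind the same name: x↦a.
  (forall y. forall x. (R(y) & C(x))) & (forall a. exists t. (~R(t) & C(a)))
Finally move all quantifiers to the prefix:
  forall y. forall x. forall a. exists t. (R(y) & C(x) & ~R(t) & C(a))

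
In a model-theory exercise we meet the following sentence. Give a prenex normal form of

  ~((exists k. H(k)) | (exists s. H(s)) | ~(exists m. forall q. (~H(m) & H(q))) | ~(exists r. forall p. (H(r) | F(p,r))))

Push ¬ through the quantifiers and connectives to reach negation normal form:
  (forall k. ~H(k)) & (forall s. ~H(s)) & (exists m. forall q. (~H(m) & H(q))) & (exists r. forall p. (H(r) | F(p,r)))
All bound variables are already distinct, so no renaming is needed.
Extract every quantifier outward, since the variables are now distinct and don't occur free across branches:
  forall k. forall s. exists m. forall q. exists r. forall p. (~H(k) & ~H(s) & ~H(m) & H(q) & (H(r) | F(p,r)))

forall k. forall s. exists m. forall q. exists r. forall p. (~H(k) & ~H(s) & ~H(m) & H(q) & (H(r) | F(p,r)))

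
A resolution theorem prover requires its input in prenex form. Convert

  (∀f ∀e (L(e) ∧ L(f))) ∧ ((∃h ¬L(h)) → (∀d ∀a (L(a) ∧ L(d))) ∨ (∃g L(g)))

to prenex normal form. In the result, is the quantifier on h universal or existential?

First replace A → B with ¬A ∨ B.
  (∀f ∀e (L(e) ∧ L(f))) ∧ (¬(∃h ¬L(h)) ∨ (∀d ∀a (L(a) ∧ L(d))) ∨ (∃g L(g)))
Move each ¬ inward, flipping quantifiers it crosses:
  (∀f ∀e (L(e) ∧ L(f))) ∧ ((∀h L(h)) ∨ (∀d ∀a (L(a) ∧ L(d))) ∨ (∃g L(g)))
All bound variables are already distinct, so no renaming is needed.
Finally move all quantifiers to the prefix:
  ∀f ∀e ∀h ∀d ∀a ∃g (L(e) ∧ L(f) ∧ (L(h) ∨ L(a) ∧ L(d) ∨ L(g)))
The quantifier ∃h sits under an odd number of negations (counting the antecedent side of each →), so it flips to ∀h.

universal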